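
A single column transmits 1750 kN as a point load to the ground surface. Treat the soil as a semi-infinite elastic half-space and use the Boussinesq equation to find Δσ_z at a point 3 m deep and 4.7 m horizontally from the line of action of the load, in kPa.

Boussinesq vertical stress below a point load on an elastic half-space:
Δσ_z = 3P/(2πz²) · [1 + (r/z)²]^(−5/2)
r/z = 4.7/3 = 1.5667; [1+(r/z)²]^(−5/2) = 0.045087.
Δσ_z = 3×1750/(2π×3²) × 0.045087 = 92.84 × 0.045087 = 4.186 kPa

Δσ_z ≈ 4.19 kPa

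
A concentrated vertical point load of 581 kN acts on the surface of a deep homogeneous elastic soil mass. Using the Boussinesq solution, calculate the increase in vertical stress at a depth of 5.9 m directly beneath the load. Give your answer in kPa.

Δσ_z ≈ 7.97 kPa

Boussinesq vertical stress below a point load on an elastic half-space:
Δσ_z = 3P/(2πz²) · [1 + (r/z)²]^(−5/2)
r/z = 0/5.9 = 0; [1+(r/z)²]^(−5/2) = 1.
Δσ_z = 3×581/(2π×5.9²) × 1 = 7.9692 × 1 = 7.969 kPa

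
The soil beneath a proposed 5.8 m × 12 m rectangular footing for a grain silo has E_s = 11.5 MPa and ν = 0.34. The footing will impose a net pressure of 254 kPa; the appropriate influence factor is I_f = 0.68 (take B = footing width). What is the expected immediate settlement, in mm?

S_e ≈ 77 mm

Immediate (elastic) settlement: S_e = q·B·(1−ν²)/E_s · I_f.
E_s = 11.5 MPa = 11500 kPa.
S_e = 254 × 5.8 × (1 − 0.34²) / 11500 × 0.68
    = 254 × 5.8 × 0.8844 / 11500 × 0.68
    = 0.07704 m = 77.04 mm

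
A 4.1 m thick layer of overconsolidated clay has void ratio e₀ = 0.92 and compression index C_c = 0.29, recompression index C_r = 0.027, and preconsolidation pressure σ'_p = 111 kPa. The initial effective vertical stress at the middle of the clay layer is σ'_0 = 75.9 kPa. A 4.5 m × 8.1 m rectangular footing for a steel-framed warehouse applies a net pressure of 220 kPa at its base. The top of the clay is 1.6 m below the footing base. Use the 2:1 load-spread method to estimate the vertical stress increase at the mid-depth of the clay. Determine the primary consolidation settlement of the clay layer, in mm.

Mid-depth of clay below the footing base: z = 1.6 + 4.1/2 = 3.65 m.
Stress increase at mid-clay by the 2:1 spreading method:
Δσ = qBL/((B+z)(L+z)) = 220×4.5×8.1/((4.5+3.65)(8.1+3.65)) = 83.738 kPa
Final effective stress: σ'_f = 75.9 + 83.738 = 159.64 kPa.
σ'_f = 159.64 > σ'_p = 111 kPa, so the stress path crosses the preconsolidation pressure — recompression up to σ'_p, then virgin compression beyond:
S_c = H/(1+e₀)·[C_r·log₁₀(σ'_p/σ'_0) + C_c·log₁₀(σ'_f/σ'_p)]
    = 4.1/1.92 × [0.027×log₁₀(111/75.9) + 0.29×log₁₀(159.64/111)]
    = 2.1354 × [0.0044572 + 0.045767] = 0.1072 m

S_c ≈ 107 mm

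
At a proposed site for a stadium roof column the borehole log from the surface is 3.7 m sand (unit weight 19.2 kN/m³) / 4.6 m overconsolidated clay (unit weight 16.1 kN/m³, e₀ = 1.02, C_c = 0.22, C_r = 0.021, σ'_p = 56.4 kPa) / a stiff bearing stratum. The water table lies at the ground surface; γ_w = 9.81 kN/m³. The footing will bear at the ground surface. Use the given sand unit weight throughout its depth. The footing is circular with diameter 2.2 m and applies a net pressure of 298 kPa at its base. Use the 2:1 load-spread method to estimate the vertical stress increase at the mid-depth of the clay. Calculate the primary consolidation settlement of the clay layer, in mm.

S_c ≈ 51.9 mm

Mid-depth of clay below the ground surface: z = 3.7 + 4.6/2 = 6 m.
Total vertical stress at mid-clay: σ_v = 19.2×3.7 + 16.1×2.3 = 108.07 kPa.
Pore pressure: u = 9.81×(6 − 0) = 58.86 kPa.
Initial effective stress: σ'_0 = σ_v − u = 108.07 − 58.86 = 49.21 kPa.
Stress increase at mid-clay by the 2:1 spreading method:
Δσ ≈ qD²/(D+z)² = 298×2.2²/(2.2+6)² = 21.45 kPa
Final effective stress: σ'_f = 49.21 + 21.45 = 70.66 kPa.
σ'_f = 70.66 > σ'_p = 56.4 kPa, so the stress path crosses the preconsolidation pressure — recompression up to σ'_p, then virgin compression beyond:
S_c = H/(1+e₀)·[C_r·log₁₀(σ'_p/σ'_0) + C_c·log₁₀(σ'_f/σ'_p)]
    = 4.6/2.02 × [0.021×log₁₀(56.4/49.21) + 0.22×log₁₀(70.66/56.4)]
    = 2.2772 × [0.0012437 + 0.021537] = 0.05188 m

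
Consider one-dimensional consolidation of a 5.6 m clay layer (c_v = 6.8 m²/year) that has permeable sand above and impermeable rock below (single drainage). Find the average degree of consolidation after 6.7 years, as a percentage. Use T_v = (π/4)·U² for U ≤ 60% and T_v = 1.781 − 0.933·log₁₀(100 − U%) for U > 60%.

U ≈ 97.8 %

Drainage path length: H_d = H = 5.6 m (single drainage).
T_v = c_v·t/H_d² = 6.8×6.7/5.6² = 1.4528.
T_v = 1.4528 corresponds to the U > 60% branch:
U = 1 − 10^((1.781 − T_v)/0.933)/100 = 0.9775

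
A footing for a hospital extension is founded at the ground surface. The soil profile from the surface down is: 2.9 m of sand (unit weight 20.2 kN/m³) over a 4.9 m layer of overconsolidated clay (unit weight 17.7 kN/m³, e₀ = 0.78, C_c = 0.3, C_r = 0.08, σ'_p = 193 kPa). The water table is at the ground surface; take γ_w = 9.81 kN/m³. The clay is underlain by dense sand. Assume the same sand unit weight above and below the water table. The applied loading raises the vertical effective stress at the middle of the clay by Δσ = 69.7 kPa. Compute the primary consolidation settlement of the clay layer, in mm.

S_c ≈ 84.1 mm

Mid-depth of clay below the ground surface: z = 2.9 + 4.9/2 = 5.35 m.
Total vertical stress at mid-clay: σ_v = 20.2×2.9 + 17.7×2.45 = 101.94 kPa.
Pore pressure: u = 9.81×(5.35 − 0) = 52.483 kPa.
Initial effective stress: σ'_0 = σ_v − u = 101.94 − 52.483 = 49.457 kPa.
Final effective stress: σ'_f = 49.457 + 69.7 = 119.16 kPa.
σ'_f = 119.16 ≤ σ'_p = 193 kPa, so the clay remains overconsolidated and only the recompression index applies:
S_c = C_r·H/(1+e₀)·log₁₀(σ'_f/σ'_0) = 0.08×4.9/1.78×log₁₀(119.16/49.457)
    = 0.22022 × 0.3819 = 0.0841 m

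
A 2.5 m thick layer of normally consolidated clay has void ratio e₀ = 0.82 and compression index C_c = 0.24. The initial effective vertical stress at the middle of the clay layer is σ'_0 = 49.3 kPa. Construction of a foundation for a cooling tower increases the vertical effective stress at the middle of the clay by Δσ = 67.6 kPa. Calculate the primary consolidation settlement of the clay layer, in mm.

Final effective stress: σ'_f = σ'_0 + Δσ = 49.3 + 67.6 = 116.9 kPa.
Normally consolidated clay, so the full stress increment lies on the virgin compression line:
S_c = C_c·H/(1+e₀)·log₁₀(σ'_f/σ'_0) = 0.24×2.5/(1+0.82)×log₁₀(116.9/49.3)
    = 0.32967 × 0.37497 = 0.1236 m

S_c ≈ 124 mm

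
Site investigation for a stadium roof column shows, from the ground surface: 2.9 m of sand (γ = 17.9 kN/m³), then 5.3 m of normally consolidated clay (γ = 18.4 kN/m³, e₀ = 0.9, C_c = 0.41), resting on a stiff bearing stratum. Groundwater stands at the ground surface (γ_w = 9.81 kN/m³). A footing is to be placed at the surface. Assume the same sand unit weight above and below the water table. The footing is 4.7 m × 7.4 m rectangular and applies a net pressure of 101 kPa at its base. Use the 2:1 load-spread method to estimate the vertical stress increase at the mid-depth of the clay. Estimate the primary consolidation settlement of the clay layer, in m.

S_c ≈ 0.225 m

Mid-depth of clay below the ground surface: z = 2.9 + 5.3/2 = 5.55 m.
Total vertical stress at mid-clay: σ_v = 17.9×2.9 + 18.4×2.65 = 100.67 kPa.
Pore pressure: u = 9.81×(5.55 − 0) = 54.446 kPa.
Initial effective stress: σ'_0 = σ_v − u = 100.67 − 54.446 = 46.224 kPa.
Stress increase at mid-clay by the 2:1 spreading method:
Δσ = qBL/((B+z)(L+z)) = 101×4.7×7.4/((4.7+5.55)(7.4+5.55)) = 26.464 kPa
Final effective stress: σ'_f = σ'_0 + Δσ = 46.224 + 26.464 = 72.688 kPa.
Normally consolidated clay, so the full stress increment lies on the virgin compression line:
S_c = C_c·H/(1+e₀)·log₁₀(σ'_f/σ'_0) = 0.41×5.3/(1+0.9)×log₁₀(72.688/46.224)
    = 1.1437 × 0.1966 = 0.2249 m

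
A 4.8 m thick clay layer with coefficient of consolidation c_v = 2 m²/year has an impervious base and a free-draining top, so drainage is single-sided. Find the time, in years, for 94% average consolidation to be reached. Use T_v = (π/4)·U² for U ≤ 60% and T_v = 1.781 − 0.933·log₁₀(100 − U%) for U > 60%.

Drainage path length: H_d = H = 4.8 m (single drainage).
U > 60%: T_v = 1.781 − 0.933·log₁₀(100 − 94) = 1.055.
t = T_v·H_d²/c_v = 1.055×4.8²/2 = 12.15 years.

t ≈ 12.2 years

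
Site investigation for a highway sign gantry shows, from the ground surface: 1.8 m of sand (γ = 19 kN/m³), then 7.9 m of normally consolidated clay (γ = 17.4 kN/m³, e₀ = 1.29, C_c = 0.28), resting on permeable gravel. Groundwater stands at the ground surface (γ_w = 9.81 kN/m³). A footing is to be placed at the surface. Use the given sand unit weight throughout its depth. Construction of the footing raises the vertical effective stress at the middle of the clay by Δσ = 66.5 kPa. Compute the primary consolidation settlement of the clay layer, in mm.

Mid-depth of clay below the ground surface: z = 1.8 + 7.9/2 = 5.75 m.
Total vertical stress at mid-clay: σ_v = 19×1.8 + 17.4×3.95 = 102.93 kPa.
Pore pressure: u = 9.81×(5.75 − 0) = 56.408 kPa.
Initial effective stress: σ'_0 = σ_v − u = 102.93 − 56.408 = 46.522 kPa.
Final effective stress: σ'_f = σ'_0 + Δσ = 46.522 + 66.5 = 113.02 kPa.
Normally consolidated clay, so the full stress increment lies on the virgin compression line:
S_c = C_c·H/(1+e₀)·log₁₀(σ'_f/σ'_0) = 0.28×7.9/(1+1.29)×log₁₀(113.02/46.522)
    = 0.96594 × 0.3855 = 0.3724 m

S_c ≈ 372 mm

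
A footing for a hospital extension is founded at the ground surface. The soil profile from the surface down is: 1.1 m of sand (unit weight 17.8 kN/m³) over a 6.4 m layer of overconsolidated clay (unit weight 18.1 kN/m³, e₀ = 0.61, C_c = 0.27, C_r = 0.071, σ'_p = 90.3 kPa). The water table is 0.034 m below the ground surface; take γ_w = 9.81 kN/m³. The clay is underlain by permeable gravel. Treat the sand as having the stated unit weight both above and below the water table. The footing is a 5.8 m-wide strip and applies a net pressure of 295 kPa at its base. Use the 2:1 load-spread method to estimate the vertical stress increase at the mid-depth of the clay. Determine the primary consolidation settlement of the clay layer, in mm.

Mid-depth of clay below the ground surface: z = 1.1 + 6.4/2 = 4.3 m.
Total vertical stress at mid-clay: σ_v = 17.8×1.1 + 18.1×3.2 = 77.5 kPa.
Pore pressure: u = 9.81×(4.3 − 0.034) = 41.849 kPa.
Initial effective stress: σ'_0 = σ_v − u = 77.5 − 41.849 = 35.651 kPa.
Stress increase at mid-clay by the 2:1 spreading method:
Δσ = qB/(B+z) = 295×5.8/(5.8+4.3) = 169.41 kPa
Final effective stress: σ'_f = 35.651 + 169.41 = 205.06 kPa.
σ'_f = 205.06 > σ'_p = 90.3 kPa, so the stress path crosses the preconsolidation pressure — recompression up to σ'_p, then virgin compression beyond:
S_c = H/(1+e₀)·[C_r·log₁₀(σ'_p/σ'_0) + C_c·log₁₀(σ'_f/σ'_p)]
    = 6.4/1.61 × [0.071×log₁₀(90.3/35.651) + 0.27×log₁₀(205.06/90.3)]
    = 3.9752 × [0.028657 + 0.096172] = 0.4962 m

S_c ≈ 496 mm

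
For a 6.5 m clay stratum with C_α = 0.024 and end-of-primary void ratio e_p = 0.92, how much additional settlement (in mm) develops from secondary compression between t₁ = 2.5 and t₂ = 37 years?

Secondary compression: S_s = C_α·H/(1+e_p)·log₁₀(t₂/t₁)
S_s = 0.024×6.5/(1+0.92)×log₁₀(37/2.5)
    = 0.08125 × 1.17 = 0.09508 m

S_s ≈ 95.1 mm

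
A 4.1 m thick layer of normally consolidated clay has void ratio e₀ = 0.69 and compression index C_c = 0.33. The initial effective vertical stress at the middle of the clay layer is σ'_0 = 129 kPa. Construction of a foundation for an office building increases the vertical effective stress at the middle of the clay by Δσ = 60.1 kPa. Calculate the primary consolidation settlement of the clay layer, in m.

Final effective stress: σ'_f = σ'_0 + Δσ = 129 + 60.1 = 189.1 kPa.
Normally consolidated clay, so the full stress increment lies on the virgin compression line:
S_c = C_c·H/(1+e₀)·log₁₀(σ'_f/σ'_0) = 0.33×4.1/(1+0.69)×log₁₀(189.1/129)
    = 0.80059 × 0.1661 = 0.133 m

S_c ≈ 0.133 m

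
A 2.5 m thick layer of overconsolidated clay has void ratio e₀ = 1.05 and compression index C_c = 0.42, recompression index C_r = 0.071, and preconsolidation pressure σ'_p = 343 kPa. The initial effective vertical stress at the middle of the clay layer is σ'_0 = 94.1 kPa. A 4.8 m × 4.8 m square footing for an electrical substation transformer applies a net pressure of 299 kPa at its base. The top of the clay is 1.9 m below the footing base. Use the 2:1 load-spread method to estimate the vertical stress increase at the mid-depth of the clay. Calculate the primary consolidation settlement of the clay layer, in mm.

S_c ≈ 28.9 mm

Mid-depth of clay below the footing base: z = 1.9 + 2.5/2 = 3.15 m.
Stress increase at mid-clay by the 2:1 spreading method:
Δσ = qBL/((B+z)(L+z)) = 299×4.8×4.8/((4.8+3.15)(4.8+3.15)) = 109 kPa
Final effective stress: σ'_f = 94.1 + 109 = 203.1 kPa.
σ'_f = 203.1 ≤ σ'_p = 343 kPa, so the clay remains overconsolidated and only the recompression index applies:
S_c = C_r·H/(1+e₀)·log₁₀(σ'_f/σ'_0) = 0.071×2.5/2.05×log₁₀(203.1/94.1)
    = 0.086584 × 0.33412 = 0.02893 m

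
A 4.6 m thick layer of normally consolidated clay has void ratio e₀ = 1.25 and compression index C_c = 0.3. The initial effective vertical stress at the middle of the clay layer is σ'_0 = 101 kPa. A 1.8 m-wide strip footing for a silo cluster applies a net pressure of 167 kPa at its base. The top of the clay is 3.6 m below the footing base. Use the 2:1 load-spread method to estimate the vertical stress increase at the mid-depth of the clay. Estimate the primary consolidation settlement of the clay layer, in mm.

S_c ≈ 87 mm

Mid-depth of clay below the footing base: z = 3.6 + 4.6/2 = 5.9 m.
Stress increase at mid-clay by the 2:1 spreading method:
Δσ = qB/(B+z) = 167×1.8/(1.8+5.9) = 39.039 kPa
Final effective stress: σ'_f = σ'_0 + Δσ = 101 + 39.039 = 140.04 kPa.
Normally consolidated clay, so the full stress increment lies on the virgin compression line:
S_c = C_c·H/(1+e₀)·log₁₀(σ'_f/σ'_0) = 0.3×4.6/(1+1.25)×log₁₀(140.04/101)
    = 0.61333 × 0.14193 = 0.08705 m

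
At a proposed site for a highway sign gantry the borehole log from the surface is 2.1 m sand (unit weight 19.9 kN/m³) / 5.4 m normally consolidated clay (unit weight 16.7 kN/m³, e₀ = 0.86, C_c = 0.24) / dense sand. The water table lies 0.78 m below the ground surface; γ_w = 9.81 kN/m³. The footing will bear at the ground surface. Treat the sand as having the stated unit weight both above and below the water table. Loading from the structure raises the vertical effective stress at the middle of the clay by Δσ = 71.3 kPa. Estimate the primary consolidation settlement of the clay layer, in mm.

S_c ≈ 278 mm

Mid-depth of clay below the ground surface: z = 2.1 + 5.4/2 = 4.8 m.
Total vertical stress at mid-clay: σ_v = 19.9×2.1 + 16.7×2.7 = 86.88 kPa.
Pore pressure: u = 9.81×(4.8 − 0.78) = 39.436 kPa.
Initial effective stress: σ'_0 = σ_v − u = 86.88 − 39.436 = 47.444 kPa.
Final effective stress: σ'_f = σ'_0 + Δσ = 47.444 + 71.3 = 118.74 kPa.
Normally consolidated clay, so the full stress increment lies on the virgin compression line:
S_c = C_c·H/(1+e₀)·log₁₀(σ'_f/σ'_0) = 0.24×5.4/(1+0.86)×log₁₀(118.74/47.444)
    = 0.69677 × 0.39842 = 0.2776 m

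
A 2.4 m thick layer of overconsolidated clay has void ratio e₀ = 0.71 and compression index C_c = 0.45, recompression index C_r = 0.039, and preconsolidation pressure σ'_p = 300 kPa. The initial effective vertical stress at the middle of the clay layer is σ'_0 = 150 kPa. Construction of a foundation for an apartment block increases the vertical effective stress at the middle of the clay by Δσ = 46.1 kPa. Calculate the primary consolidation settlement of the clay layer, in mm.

Final effective stress: σ'_f = 150 + 46.1 = 196.1 kPa.
σ'_f = 196.1 ≤ σ'_p = 300 kPa, so the clay remains overconsolidated and only the recompression index applies:
S_c = C_r·H/(1+e₀)·log₁₀(σ'_f/σ'_0) = 0.039×2.4/1.71×log₁₀(196.1/150)
    = 0.054737 × 0.11639 = 0.006371 m

S_c ≈ 6.37 mm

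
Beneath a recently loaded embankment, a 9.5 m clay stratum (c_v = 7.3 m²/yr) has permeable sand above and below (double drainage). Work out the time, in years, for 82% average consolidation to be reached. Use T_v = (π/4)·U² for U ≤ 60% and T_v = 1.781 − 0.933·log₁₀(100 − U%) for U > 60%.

Drainage path length: H_d = H/2 = 4.75 m (double drainage).
U > 60%: T_v = 1.781 − 0.933·log₁₀(100 − 82) = 0.60983.
t = T_v·H_d²/c_v = 0.60983×4.75²/7.3 = 1.885 years.

t ≈ 1.88 years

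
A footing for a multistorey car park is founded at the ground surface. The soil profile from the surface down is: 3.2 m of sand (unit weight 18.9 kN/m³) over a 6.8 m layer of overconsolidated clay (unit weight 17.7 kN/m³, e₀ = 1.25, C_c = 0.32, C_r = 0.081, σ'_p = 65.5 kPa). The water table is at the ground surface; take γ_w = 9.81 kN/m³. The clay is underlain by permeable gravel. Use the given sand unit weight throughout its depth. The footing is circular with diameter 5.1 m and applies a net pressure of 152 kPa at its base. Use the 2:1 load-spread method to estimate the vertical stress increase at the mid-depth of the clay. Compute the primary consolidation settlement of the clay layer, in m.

S_c ≈ 0.125 m

Mid-depth of clay below the ground surface: z = 3.2 + 6.8/2 = 6.6 m.
Total vertical stress at mid-clay: σ_v = 18.9×3.2 + 17.7×3.4 = 120.66 kPa.
Pore pressure: u = 9.81×(6.6 − 0) = 64.746 kPa.
Initial effective stress: σ'_0 = σ_v − u = 120.66 − 64.746 = 55.914 kPa.
Stress increase at mid-clay by the 2:1 spreading method:
Δσ ≈ qD²/(D+z)² = 152×5.1²/(5.1+6.6)² = 28.881 kPa
Final effective stress: σ'_f = 55.914 + 28.881 = 84.795 kPa.
σ'_f = 84.795 > σ'_p = 65.5 kPa, so the stress path crosses the preconsolidation pressure — recompression up to σ'_p, then virgin compression beyond:
S_c = H/(1+e₀)·[C_r·log₁₀(σ'_p/σ'_0) + C_c·log₁₀(σ'_f/σ'_p)]
    = 6.8/2.25 × [0.081×log₁₀(65.5/55.914) + 0.32×log₁₀(84.795/65.5)]
    = 3.0222 × [0.0055664 + 0.035881] = 0.1253 m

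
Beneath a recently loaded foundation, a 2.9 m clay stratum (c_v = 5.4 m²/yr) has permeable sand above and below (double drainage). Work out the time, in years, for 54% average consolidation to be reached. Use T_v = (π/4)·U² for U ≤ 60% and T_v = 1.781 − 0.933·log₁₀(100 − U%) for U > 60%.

Drainage path length: H_d = H/2 = 1.45 m (double drainage).
U ≤ 60%: T_v = (π/4)·U² = (π/4)×0.54² = 0.22902.
t = T_v·H_d²/c_v = 0.22902×1.45²/5.4 = 0.08917 years.

t ≈ 0.0892 years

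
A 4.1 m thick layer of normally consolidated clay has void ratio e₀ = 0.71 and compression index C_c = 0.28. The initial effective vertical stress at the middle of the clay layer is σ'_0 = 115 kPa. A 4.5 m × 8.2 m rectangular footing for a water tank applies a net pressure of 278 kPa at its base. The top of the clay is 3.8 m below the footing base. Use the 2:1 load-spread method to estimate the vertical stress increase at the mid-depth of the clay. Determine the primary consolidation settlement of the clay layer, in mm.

S_c ≈ 139 mm

Mid-depth of clay below the footing base: z = 3.8 + 4.1/2 = 5.85 m.
Stress increase at mid-clay by the 2:1 spreading method:
Δσ = qBL/((B+z)(L+z)) = 278×4.5×8.2/((4.5+5.85)(8.2+5.85)) = 70.543 kPa
Final effective stress: σ'_f = σ'_0 + Δσ = 115 + 70.543 = 185.54 kPa.
Normally consolidated clay, so the full stress increment lies on the virgin compression line:
S_c = C_c·H/(1+e₀)·log₁₀(σ'_f/σ'_0) = 0.28×4.1/(1+0.71)×log₁₀(185.54/115)
    = 0.67135 × 0.20774 = 0.1395 m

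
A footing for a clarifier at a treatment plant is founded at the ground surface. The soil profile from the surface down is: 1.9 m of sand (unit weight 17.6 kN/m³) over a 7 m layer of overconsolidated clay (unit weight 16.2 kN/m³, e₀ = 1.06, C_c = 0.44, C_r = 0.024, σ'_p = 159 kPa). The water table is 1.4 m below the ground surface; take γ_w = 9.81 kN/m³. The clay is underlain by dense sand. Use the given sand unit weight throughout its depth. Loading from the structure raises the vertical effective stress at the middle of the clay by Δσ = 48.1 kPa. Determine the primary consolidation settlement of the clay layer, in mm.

Mid-depth of clay below the ground surface: z = 1.9 + 7/2 = 5.4 m.
Total vertical stress at mid-clay: σ_v = 17.6×1.9 + 16.2×3.5 = 90.14 kPa.
Pore pressure: u = 9.81×(5.4 − 1.4) = 39.24 kPa.
Initial effective stress: σ'_0 = σ_v − u = 90.14 − 39.24 = 50.9 kPa.
Final effective stress: σ'_f = 50.9 + 48.1 = 99 kPa.
σ'_f = 99 ≤ σ'_p = 159 kPa, so the clay remains overconsolidated and only the recompression index applies:
S_c = C_r·H/(1+e₀)·log₁₀(σ'_f/σ'_0) = 0.024×7/2.06×log₁₀(99/50.9)
    = 0.081554 × 0.28892 = 0.02356 m

S_c ≈ 23.6 mm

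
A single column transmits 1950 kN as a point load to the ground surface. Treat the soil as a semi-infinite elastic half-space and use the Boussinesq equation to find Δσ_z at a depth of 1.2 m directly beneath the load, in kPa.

Δσ_z ≈ 647 kPa

Boussinesq vertical stress below a point load on an elastic half-space:
Δσ_z = 3P/(2πz²) · [1 + (r/z)²]^(−5/2)
r/z = 0/1.2 = 0; [1+(r/z)²]^(−5/2) = 1.
Δσ_z = 3×1950/(2π×1.2²) × 1 = 646.57 × 1 = 646.6 kPa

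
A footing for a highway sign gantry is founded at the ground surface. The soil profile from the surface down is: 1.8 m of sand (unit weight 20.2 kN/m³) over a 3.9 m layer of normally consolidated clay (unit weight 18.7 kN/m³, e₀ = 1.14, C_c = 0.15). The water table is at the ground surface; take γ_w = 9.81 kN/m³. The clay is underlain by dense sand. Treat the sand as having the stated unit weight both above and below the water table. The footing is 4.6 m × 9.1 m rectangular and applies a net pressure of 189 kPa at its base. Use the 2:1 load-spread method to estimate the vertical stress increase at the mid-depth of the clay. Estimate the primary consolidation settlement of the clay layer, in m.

S_c ≈ 0.132 m

Mid-depth of clay below the ground surface: z = 1.8 + 3.9/2 = 3.75 m.
Total vertical stress at mid-clay: σ_v = 20.2×1.8 + 18.7×1.95 = 72.825 kPa.
Pore pressure: u = 9.81×(3.75 − 0) = 36.788 kPa.
Initial effective stress: σ'_0 = σ_v − u = 72.825 − 36.788 = 36.037 kPa.
Stress increase at mid-clay by the 2:1 spreading method:
Δσ = qBL/((B+z)(L+z)) = 189×4.6×9.1/((4.6+3.75)(9.1+3.75)) = 73.735 kPa
Final effective stress: σ'_f = σ'_0 + Δσ = 36.037 + 73.735 = 109.77 kPa.
Normally consolidated clay, so the full stress increment lies on the virgin compression line:
S_c = C_c·H/(1+e₀)·log₁₀(σ'_f/σ'_0) = 0.15×3.9/(1+1.14)×log₁₀(109.77/36.037)
    = 0.27336 × 0.48374 = 0.1322 m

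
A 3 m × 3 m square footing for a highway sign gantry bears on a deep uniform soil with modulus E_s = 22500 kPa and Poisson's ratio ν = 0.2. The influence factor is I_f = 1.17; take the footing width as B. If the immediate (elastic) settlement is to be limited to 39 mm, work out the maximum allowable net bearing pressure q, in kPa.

S_e = q·B·(1−ν²)/E_s · I_f  ⇒  q = S_e·E_s / (B·(1−ν²)·I_f).
q = 0.039 × 22500 / (3 × 0.96 × 1.17) = 260.4 kPa

q ≈ 260 kPa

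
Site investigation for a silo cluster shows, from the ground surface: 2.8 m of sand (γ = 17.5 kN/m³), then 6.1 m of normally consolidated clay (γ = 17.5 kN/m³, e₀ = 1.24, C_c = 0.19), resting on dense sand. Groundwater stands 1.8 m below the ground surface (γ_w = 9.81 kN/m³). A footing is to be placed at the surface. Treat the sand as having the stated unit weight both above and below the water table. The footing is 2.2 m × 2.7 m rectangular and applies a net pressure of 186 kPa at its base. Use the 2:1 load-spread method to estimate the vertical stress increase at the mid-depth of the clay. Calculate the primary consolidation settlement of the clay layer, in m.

S_c ≈ 0.0513 m

Mid-depth of clay below the ground surface: z = 2.8 + 6.1/2 = 5.85 m.
Total vertical stress at mid-clay: σ_v = 17.5×2.8 + 17.5×3.05 = 102.38 kPa.
Pore pressure: u = 9.81×(5.85 − 1.8) = 39.73 kPa.
Initial effective stress: σ'_0 = σ_v − u = 102.38 − 39.73 = 62.65 kPa.
Stress increase at mid-clay by the 2:1 spreading method:
Δσ = qBL/((B+z)(L+z)) = 186×2.2×2.7/((2.2+5.85)(2.7+5.85)) = 16.052 kPa
Final effective stress: σ'_f = σ'_0 + Δσ = 62.65 + 16.052 = 78.702 kPa.
Normally consolidated clay, so the full stress increment lies on the virgin compression line:
S_c = C_c·H/(1+e₀)·log₁₀(σ'_f/σ'_0) = 0.19×6.1/(1+1.24)×log₁₀(78.702/62.65)
    = 0.51741 × 0.099065 = 0.05126 m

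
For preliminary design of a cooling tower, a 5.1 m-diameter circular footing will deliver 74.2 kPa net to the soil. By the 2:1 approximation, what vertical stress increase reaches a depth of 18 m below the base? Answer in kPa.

Δσ_z ≈ 3.62 kPa

By the 2:1 method the load spreads at 1 horizontal : 2 vertical, so at depth z the loaded area has grown by z in each plan dimension:
Δσ ≈ qD²/(D+z)² = 74.2×5.1²/(5.1+18)² = 3.6168 kPa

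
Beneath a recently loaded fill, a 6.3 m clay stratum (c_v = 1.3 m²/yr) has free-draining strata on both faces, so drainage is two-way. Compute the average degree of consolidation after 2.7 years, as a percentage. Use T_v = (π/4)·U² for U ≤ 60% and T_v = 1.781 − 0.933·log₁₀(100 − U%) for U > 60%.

U ≈ 66.1 %

Drainage path length: H_d = H/2 = 3.15 m (double drainage).
T_v = c_v·t/H_d² = 1.3×2.7/3.15² = 0.35374.
T_v = 0.35374 corresponds to the U > 60% branch:
U = 1 − 10^((1.781 − T_v)/0.933)/100 = 0.6613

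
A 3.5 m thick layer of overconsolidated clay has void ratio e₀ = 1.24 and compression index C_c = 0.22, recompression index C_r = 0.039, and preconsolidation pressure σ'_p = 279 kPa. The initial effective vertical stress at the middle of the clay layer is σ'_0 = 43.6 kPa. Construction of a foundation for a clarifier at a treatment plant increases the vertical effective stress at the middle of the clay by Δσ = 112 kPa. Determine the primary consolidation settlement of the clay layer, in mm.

Final effective stress: σ'_f = 43.6 + 112 = 155.6 kPa.
σ'_f = 155.6 ≤ σ'_p = 279 kPa, so the clay remains overconsolidated and only the recompression index applies:
S_c = C_r·H/(1+e₀)·log₁₀(σ'_f/σ'_0) = 0.039×3.5/2.24×log₁₀(155.6/43.6)
    = 0.060937 × 0.55252 = 0.03367 m

S_c ≈ 33.7 mm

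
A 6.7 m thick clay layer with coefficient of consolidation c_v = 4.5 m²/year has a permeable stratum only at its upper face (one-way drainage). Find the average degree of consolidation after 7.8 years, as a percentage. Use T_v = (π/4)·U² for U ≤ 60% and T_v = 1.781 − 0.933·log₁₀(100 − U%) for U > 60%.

U ≈ 88.2 %

Drainage path length: H_d = H = 6.7 m (single drainage).
T_v = c_v·t/H_d² = 4.5×7.8/6.7² = 0.78191.
T_v = 0.78191 corresponds to the U > 60% branch:
U = 1 − 10^((1.781 − T_v)/0.933)/100 = 0.8823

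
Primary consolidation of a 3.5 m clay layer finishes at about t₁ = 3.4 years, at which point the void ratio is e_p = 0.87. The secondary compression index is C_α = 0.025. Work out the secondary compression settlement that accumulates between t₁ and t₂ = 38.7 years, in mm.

Secondary compression: S_s = C_α·H/(1+e_p)·log₁₀(t₂/t₁)
S_s = 0.025×3.5/(1+0.87)×log₁₀(38.7/3.4)
    = 0.04679 × 1.056 = 0.04942 m

S_s ≈ 49.4 mm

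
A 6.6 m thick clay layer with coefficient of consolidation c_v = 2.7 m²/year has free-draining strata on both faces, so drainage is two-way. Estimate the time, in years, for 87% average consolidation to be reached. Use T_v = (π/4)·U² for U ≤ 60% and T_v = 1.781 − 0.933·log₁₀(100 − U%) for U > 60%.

t ≈ 2.99 years

Drainage path length: H_d = H/2 = 3.3 m (double drainage).
U > 60%: T_v = 1.781 − 0.933·log₁₀(100 − 87) = 0.74169.
t = T_v·H_d²/c_v = 0.74169×3.3²/2.7 = 2.991 years.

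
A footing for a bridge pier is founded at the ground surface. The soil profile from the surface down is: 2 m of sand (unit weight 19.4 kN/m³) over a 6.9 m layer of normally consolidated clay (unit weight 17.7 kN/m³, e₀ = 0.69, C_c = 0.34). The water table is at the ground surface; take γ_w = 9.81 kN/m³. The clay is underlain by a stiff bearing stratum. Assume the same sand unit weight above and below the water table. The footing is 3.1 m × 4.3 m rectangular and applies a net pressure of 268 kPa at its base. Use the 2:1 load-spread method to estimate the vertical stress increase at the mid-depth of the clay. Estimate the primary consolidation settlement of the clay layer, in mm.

Mid-depth of clay below the ground surface: z = 2 + 6.9/2 = 5.45 m.
Total vertical stress at mid-clay: σ_v = 19.4×2 + 17.7×3.45 = 99.865 kPa.
Pore pressure: u = 9.81×(5.45 − 0) = 53.465 kPa.
Initial effective stress: σ'_0 = σ_v − u = 99.865 − 53.465 = 46.4 kPa.
Stress increase at mid-clay by the 2:1 spreading method:
Δσ = qBL/((B+z)(L+z)) = 268×3.1×4.3/((3.1+5.45)(4.3+5.45)) = 42.854 kPa
Final effective stress: σ'_f = σ'_0 + Δσ = 46.4 + 42.854 = 89.254 kPa.
Normally consolidated clay, so the full stress increment lies on the virgin compression line:
S_c = C_c·H/(1+e₀)·log₁₀(σ'_f/σ'_0) = 0.34×6.9/(1+0.69)×log₁₀(89.254/46.4)
    = 1.3882 × 0.28411 = 0.3944 m

S_c ≈ 394 mm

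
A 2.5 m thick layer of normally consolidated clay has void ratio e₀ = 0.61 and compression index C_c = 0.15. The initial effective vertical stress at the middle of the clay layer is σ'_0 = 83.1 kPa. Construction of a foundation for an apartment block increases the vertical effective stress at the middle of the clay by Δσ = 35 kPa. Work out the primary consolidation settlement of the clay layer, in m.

S_c ≈ 0.0356 m

Final effective stress: σ'_f = σ'_0 + Δσ = 83.1 + 35 = 118.1 kPa.
Normally consolidated clay, so the full stress increment lies on the virgin compression line:
S_c = C_c·H/(1+e₀)·log₁₀(σ'_f/σ'_0) = 0.15×2.5/(1+0.61)×log₁₀(118.1/83.1)
    = 0.23292 × 0.15265 = 0.03556 m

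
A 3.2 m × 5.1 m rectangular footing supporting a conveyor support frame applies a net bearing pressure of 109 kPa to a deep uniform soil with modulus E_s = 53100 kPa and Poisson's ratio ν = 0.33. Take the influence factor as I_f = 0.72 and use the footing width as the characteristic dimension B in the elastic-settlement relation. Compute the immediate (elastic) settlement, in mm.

S_e ≈ 4.21 mm

Immediate (elastic) settlement: S_e = q·B·(1−ν²)/E_s · I_f.
S_e = 109 × 3.2 × (1 − 0.33²) / 53100 × 0.72
    = 109 × 3.2 × 0.8911 / 53100 × 0.72
    = 0.004214 m = 4.214 mm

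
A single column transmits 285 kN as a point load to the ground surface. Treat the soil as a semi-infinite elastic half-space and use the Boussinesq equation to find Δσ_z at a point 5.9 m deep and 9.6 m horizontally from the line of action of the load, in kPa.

Δσ_z ≈ 0.154 kPa

Boussinesq vertical stress below a point load on an elastic half-space:
Δσ_z = 3P/(2πz²) · [1 + (r/z)²]^(−5/2)
r/z = 9.6/5.9 = 1.6271; [1+(r/z)²]^(−5/2) = 0.039356.
Δσ_z = 3×285/(2π×5.9²) × 0.039356 = 3.9091 × 0.039356 = 0.1538 kPa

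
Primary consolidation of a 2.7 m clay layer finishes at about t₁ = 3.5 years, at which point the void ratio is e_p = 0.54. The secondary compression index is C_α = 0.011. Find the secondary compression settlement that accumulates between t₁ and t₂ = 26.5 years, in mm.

Secondary compression: S_s = C_α·H/(1+e_p)·log₁₀(t₂/t₁)
S_s = 0.011×2.7/(1+0.54)×log₁₀(26.5/3.5)
    = 0.01929 × 0.8792 = 0.01696 m

S_s ≈ 17 mm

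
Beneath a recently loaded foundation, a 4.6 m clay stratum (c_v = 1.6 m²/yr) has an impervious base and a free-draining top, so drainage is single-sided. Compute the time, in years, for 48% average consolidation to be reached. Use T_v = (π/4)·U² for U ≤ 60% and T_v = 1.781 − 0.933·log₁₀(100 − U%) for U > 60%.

Drainage path length: H_d = H = 4.6 m (single drainage).
U ≤ 60%: T_v = (π/4)·U² = (π/4)×0.48² = 0.18096.
t = T_v·H_d²/c_v = 0.18096×4.6²/1.6 = 2.393 years.

t ≈ 2.39 years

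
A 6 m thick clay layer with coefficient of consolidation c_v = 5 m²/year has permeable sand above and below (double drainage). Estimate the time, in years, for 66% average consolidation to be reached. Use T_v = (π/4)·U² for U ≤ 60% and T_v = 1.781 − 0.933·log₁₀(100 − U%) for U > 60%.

Drainage path length: H_d = H/2 = 3 m (double drainage).
U > 60%: T_v = 1.781 − 0.933·log₁₀(100 − 66) = 0.35213.
t = T_v·H_d²/c_v = 0.35213×3²/5 = 0.6338 years.

t ≈ 0.634 years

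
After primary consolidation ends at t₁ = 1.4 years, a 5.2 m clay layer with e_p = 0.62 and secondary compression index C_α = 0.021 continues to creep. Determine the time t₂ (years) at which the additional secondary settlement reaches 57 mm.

t₂ ≈ 9.81 years

S_s = C_α·H/(1+e_p)·log₁₀(t₂/t₁) ⇒ log₁₀(t₂/t₁) = S_s·(1+e_p)/(C_α·H).
log₁₀(t₂/t₁) = 0.057 × (1+0.62) / (0.021×5.2) = 0.8456
t₂ = t₁ × 10^0.8456 = 1.4 × 7.008 = 9.811 years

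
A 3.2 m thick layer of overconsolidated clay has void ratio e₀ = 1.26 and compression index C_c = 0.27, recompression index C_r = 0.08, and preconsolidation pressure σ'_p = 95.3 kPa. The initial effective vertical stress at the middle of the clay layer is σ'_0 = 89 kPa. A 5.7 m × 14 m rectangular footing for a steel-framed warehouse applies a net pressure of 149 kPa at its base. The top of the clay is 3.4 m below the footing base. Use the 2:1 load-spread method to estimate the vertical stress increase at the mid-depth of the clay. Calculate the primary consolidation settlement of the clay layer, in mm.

S_c ≈ 75.9 mm

Mid-depth of clay below the footing base: z = 3.4 + 3.2/2 = 5 m.
Stress increase at mid-clay by the 2:1 spreading method:
Δσ = qBL/((B+z)(L+z)) = 149×5.7×14/((5.7+5)(14+5)) = 58.486 kPa
Final effective stress: σ'_f = 89 + 58.486 = 147.49 kPa.
σ'_f = 147.49 > σ'_p = 95.3 kPa, so the stress path crosses the preconsolidation pressure — recompression up to σ'_p, then virgin compression beyond:
S_c = H/(1+e₀)·[C_r·log₁₀(σ'_p/σ'_0) + C_c·log₁₀(σ'_f/σ'_p)]
    = 3.2/2.26 × [0.08×log₁₀(95.3/89) + 0.27×log₁₀(147.49/95.3)]
    = 1.4159 × [0.0023762 + 0.051211] = 0.07587 m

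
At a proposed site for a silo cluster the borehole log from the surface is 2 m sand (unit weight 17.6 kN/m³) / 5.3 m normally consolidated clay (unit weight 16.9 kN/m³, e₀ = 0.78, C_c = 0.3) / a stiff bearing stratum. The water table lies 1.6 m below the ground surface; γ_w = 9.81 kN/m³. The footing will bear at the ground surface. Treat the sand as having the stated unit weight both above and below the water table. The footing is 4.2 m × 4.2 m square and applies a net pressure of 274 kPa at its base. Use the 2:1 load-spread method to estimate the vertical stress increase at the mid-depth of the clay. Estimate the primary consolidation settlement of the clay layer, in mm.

Mid-depth of clay below the ground surface: z = 2 + 5.3/2 = 4.65 m.
Total vertical stress at mid-clay: σ_v = 17.6×2 + 16.9×2.65 = 79.985 kPa.
Pore pressure: u = 9.81×(4.65 − 1.6) = 29.921 kPa.
Initial effective stress: σ'_0 = σ_v − u = 79.985 − 29.921 = 50.064 kPa.
Stress increase at mid-clay by the 2:1 spreading method:
Δσ = qBL/((B+z)(L+z)) = 274×4.2×4.2/((4.2+4.65)(4.2+4.65)) = 61.711 kPa
Final effective stress: σ'_f = σ'_0 + Δσ = 50.064 + 61.711 = 111.78 kPa.
Normally consolidated clay, so the full stress increment lies on the virgin compression line:
S_c = C_c·H/(1+e₀)·log₁₀(σ'_f/σ'_0) = 0.3×5.3/(1+0.78)×log₁₀(111.78/50.064)
    = 0.89326 × 0.34884 = 0.3116 m

S_c ≈ 312 mm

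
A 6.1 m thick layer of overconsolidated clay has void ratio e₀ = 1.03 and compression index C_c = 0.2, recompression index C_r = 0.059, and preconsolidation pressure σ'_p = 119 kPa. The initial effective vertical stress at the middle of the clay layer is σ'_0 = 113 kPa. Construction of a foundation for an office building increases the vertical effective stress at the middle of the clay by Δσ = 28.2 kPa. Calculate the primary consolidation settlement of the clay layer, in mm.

Final effective stress: σ'_f = 113 + 28.2 = 141.2 kPa.
σ'_f = 141.2 > σ'_p = 119 kPa, so the stress path crosses the preconsolidation pressure — recompression up to σ'_p, then virgin compression beyond:
S_c = H/(1+e₀)·[C_r·log₁₀(σ'_p/σ'_0) + C_c·log₁₀(σ'_f/σ'_p)]
    = 6.1/2.03 × [0.059×log₁₀(119/113) + 0.2×log₁₀(141.2/119)]
    = 3.0049 × [0.0013256 + 0.014858] = 0.04863 m

S_c ≈ 48.6 mm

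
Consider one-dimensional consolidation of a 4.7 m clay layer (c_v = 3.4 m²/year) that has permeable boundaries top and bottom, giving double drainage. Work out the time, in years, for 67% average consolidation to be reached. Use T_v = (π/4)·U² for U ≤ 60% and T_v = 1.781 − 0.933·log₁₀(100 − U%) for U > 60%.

Drainage path length: H_d = H/2 = 2.35 m (double drainage).
U > 60%: T_v = 1.781 − 0.933·log₁₀(100 − 67) = 0.36423.
t = T_v·H_d²/c_v = 0.36423×2.35²/3.4 = 0.5916 years.

t ≈ 0.592 years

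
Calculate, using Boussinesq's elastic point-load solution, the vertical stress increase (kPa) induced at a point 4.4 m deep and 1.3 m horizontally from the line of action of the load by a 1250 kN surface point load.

Boussinesq vertical stress below a point load on an elastic half-space:
Δσ_z = 3P/(2πz²) · [1 + (r/z)²]^(−5/2)
r/z = 1.3/4.4 = 0.29545; [1+(r/z)²]^(−5/2) = 0.81121.
Δσ_z = 3×1250/(2π×4.4²) × 0.81121 = 30.828 × 0.81121 = 25.01 kPa

Δσ_z ≈ 25 kPa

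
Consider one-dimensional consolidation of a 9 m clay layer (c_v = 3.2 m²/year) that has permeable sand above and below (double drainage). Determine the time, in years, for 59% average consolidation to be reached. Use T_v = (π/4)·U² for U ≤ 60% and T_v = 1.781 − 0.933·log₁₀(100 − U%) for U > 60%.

Drainage path length: H_d = H/2 = 4.5 m (double drainage).
U ≤ 60%: T_v = (π/4)·U² = (π/4)×0.59² = 0.2734.
t = T_v·H_d²/c_v = 0.2734×4.5²/3.2 = 1.73 years.

t ≈ 1.73 years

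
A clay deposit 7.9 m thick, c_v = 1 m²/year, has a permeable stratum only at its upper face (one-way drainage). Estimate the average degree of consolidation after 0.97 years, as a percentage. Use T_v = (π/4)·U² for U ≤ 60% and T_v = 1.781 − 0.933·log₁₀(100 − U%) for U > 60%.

U ≈ 14.1 %

Drainage path length: H_d = H = 7.9 m (single drainage).
T_v = c_v·t/H_d² = 1×0.97/7.9² = 0.015542.
T_v = 0.015542 corresponds to the U ≤ 60% branch:
U = √(4T_v/π) = 0.1407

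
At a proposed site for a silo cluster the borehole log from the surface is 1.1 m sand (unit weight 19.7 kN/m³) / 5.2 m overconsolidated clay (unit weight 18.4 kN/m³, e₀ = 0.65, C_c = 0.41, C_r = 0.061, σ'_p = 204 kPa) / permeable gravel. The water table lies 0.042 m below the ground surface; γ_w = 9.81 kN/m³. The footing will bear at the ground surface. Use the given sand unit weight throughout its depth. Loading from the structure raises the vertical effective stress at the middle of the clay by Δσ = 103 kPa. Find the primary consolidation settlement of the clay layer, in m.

S_c ≈ 0.117 m

Mid-depth of clay below the ground surface: z = 1.1 + 5.2/2 = 3.7 m.
Total vertical stress at mid-clay: σ_v = 19.7×1.1 + 18.4×2.6 = 69.51 kPa.
Pore pressure: u = 9.81×(3.7 − 0.042) = 35.885 kPa.
Initial effective stress: σ'_0 = σ_v − u = 69.51 − 35.885 = 33.625 kPa.
Final effective stress: σ'_f = 33.625 + 103 = 136.62 kPa.
σ'_f = 136.62 ≤ σ'_p = 204 kPa, so the clay remains overconsolidated and only the recompression index applies:
S_c = C_r·H/(1+e₀)·log₁₀(σ'_f/σ'_0) = 0.061×5.2/1.65×log₁₀(136.62/33.625)
    = 0.19224 × 0.60885 = 0.117 m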